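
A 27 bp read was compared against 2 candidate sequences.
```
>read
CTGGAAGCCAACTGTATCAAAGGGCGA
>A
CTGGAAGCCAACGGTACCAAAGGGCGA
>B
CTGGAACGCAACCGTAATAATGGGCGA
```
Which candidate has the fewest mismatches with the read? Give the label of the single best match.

A

A differs at 2 bases; B differs at 6 bases. The closest is A.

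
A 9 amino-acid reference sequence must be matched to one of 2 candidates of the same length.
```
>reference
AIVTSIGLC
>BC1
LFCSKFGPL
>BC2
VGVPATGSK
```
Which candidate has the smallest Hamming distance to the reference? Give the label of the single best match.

BC2

Hamming distances to reference — BC1: 8; BC2: 7.
Smallest is BC2 with 7 mismatches.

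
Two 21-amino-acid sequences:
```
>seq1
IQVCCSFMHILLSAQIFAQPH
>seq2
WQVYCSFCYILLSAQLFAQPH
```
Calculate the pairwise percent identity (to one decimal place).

76.2%

Mismatches at positions 1, 4, 8, 9, 16 (1-based): 5 of 21.
Identical positions: 16/21 = 76.19% → 76.2%.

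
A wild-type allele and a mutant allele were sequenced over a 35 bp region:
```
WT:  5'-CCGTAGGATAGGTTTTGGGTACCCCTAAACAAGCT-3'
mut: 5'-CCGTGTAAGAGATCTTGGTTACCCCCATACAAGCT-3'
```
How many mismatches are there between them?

9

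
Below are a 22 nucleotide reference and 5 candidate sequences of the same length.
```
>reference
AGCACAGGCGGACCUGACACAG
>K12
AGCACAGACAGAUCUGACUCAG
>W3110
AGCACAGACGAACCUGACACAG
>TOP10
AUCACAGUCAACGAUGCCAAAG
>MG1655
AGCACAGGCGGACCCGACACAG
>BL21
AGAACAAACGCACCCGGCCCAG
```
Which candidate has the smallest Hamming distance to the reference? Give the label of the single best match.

MG1655

Hamming distances to reference — K12: 4; W3110: 2; TOP10: 9; MG1655: 1; BL21: 7.
Smallest is MG1655 with 1 mismatch.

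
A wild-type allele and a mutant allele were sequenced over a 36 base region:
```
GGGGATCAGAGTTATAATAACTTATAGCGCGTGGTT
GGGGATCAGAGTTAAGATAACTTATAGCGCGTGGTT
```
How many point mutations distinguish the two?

2

The sequences differ at positions 15, 16 (1-based) — 2 in total.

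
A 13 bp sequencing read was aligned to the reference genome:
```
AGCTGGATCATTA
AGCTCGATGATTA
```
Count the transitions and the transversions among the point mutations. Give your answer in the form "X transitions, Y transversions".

0 transitions, 2 transversions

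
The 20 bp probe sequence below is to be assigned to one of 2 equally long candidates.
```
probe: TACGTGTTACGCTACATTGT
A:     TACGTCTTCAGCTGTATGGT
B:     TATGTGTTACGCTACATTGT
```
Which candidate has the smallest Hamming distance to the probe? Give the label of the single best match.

A differs at 6 sites; B differs at 1 site. The closest is B.

B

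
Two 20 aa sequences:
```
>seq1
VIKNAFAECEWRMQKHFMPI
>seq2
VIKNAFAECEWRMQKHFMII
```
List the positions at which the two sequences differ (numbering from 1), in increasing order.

19

Scanning 1-based: 19: P/I.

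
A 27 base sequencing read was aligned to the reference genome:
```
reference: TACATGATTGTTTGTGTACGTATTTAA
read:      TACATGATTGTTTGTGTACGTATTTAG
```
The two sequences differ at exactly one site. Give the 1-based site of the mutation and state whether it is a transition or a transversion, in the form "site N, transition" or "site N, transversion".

site 27, transition

The sequences differ only at site 27: A→G (purine→purine), a transition.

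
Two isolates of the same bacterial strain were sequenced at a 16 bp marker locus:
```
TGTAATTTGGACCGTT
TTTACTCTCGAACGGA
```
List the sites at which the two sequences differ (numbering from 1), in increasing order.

2, 5, 7, 9, 12, 15, 16

Differences at site 2 (G→T), site 5 (A→C), site 7 (T→C), site 9 (G→C), site 12 (C→A), site 15 (T→G), site 16 (T→A).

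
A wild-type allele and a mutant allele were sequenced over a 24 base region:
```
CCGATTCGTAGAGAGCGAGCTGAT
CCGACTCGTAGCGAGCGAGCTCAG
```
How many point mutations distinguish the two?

Comparing position by position, 4 sites differ: 5 (T/C), 12 (A/C), 22 (G/C), 24 (T/G).

4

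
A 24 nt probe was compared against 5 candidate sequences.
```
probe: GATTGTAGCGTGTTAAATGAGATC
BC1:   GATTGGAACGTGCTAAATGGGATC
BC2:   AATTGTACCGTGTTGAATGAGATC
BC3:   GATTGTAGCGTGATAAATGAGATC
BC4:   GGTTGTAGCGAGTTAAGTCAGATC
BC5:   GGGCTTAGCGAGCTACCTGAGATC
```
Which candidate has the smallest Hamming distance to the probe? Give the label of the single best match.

BC3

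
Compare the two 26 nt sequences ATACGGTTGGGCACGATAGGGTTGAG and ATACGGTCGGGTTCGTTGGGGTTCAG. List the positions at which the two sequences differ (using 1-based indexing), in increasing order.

8, 12, 13, 16, 18, 24

Differences at position 8 (T→C), position 12 (C→T), position 13 (A→T), position 16 (A→T), position 18 (A→G), position 24 (G→C).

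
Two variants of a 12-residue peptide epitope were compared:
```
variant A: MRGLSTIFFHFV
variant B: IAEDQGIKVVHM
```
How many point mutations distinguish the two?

Comparing position by position, 11 residues differ: 1 (M/I), 2 (R/A), 3 (G/E), 4 (L/D), 5 (S/Q), 6 (T/G), 8 (F/K), 9 (F/V), 10 (H/V), 11 (F/H), 12 (V/M).

11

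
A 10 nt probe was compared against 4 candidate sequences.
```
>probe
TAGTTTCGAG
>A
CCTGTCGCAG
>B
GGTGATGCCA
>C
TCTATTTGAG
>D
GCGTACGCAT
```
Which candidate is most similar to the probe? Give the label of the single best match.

C

A differs at 7 positions; B differs at 9 positions; C differs at 4 positions; D differs at 7 positions. The closest is C.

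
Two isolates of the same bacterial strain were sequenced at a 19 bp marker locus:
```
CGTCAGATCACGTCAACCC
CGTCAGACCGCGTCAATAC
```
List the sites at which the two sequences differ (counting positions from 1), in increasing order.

8, 10, 17, 18

Scanning 1-based: 8: T/C; 10: A/G; 17: C/T; 18: C/A.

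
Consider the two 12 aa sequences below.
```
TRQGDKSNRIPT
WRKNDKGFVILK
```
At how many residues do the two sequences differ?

Comparing position by position, 8 residues differ: 1 (T/W), 3 (Q/K), 4 (G/N), 7 (S/G), 8 (N/F), 9 (R/V), 11 (P/L), 12 (T/K).

8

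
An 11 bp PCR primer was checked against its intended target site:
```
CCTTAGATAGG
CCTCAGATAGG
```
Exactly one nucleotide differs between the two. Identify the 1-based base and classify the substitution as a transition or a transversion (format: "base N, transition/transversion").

base 4, transition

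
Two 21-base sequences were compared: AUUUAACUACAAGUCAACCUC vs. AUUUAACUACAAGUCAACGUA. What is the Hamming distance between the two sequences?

The sequences differ at positions 19, 21 (1-based) — 2 in total.

2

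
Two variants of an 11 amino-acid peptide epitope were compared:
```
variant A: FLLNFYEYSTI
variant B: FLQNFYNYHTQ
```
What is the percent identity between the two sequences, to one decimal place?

63.6%

Mismatches at positions 3, 7, 9, 11 (1-based): 4 of 11.
Identical positions: 7/11 = 63.64% → 63.6%.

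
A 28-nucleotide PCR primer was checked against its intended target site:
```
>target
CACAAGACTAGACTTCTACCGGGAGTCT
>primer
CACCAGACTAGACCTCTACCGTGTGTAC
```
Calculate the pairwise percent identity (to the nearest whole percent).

6 positions differ (4, 14, 22, 24, 27, 28), so 22 of 28 match: 22/28 = 78.57%.

79%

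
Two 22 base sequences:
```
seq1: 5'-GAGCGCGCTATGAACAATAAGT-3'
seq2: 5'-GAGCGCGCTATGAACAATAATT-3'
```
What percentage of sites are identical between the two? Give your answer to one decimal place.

95.5%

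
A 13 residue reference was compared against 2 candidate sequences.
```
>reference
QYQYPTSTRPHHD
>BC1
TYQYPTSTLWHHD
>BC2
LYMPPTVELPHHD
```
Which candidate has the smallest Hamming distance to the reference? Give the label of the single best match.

Hamming distances to reference — BC1: 3; BC2: 6.
Smallest is BC1 with 3 mismatches.

BC1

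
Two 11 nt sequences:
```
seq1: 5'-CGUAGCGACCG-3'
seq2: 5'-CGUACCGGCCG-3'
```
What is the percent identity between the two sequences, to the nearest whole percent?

82%

2 positions differ (5, 8), so 9 of 11 match: 9/11 = 81.82%.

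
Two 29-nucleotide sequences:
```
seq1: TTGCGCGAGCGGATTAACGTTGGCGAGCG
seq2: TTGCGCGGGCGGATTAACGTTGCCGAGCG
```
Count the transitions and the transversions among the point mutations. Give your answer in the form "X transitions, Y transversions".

Mismatches (1-based):
base 8: A→G (purine→purine, transition)
base 23: G→C (purine→pyrimidine, transversion)

1 transition, 1 transversion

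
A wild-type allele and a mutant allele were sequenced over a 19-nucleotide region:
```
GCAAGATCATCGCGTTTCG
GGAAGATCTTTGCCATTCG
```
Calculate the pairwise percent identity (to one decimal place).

5 positions differ (2, 9, 11, 14, 15), so 14 of 19 match: 14/19 = 73.68%.

73.7%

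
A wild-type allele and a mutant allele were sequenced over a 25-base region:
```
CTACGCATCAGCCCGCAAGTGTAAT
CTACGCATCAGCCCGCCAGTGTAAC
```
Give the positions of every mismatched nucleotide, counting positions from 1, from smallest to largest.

17, 25

Scanning 1-based: 17: A/C; 25: T/C.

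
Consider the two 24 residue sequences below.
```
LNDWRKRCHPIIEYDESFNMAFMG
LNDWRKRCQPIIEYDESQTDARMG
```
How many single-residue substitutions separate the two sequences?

5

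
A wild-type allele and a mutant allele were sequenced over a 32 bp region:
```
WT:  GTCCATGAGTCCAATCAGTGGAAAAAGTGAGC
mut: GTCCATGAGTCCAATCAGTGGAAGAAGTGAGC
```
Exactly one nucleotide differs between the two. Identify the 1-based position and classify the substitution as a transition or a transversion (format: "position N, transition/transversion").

position 24, transition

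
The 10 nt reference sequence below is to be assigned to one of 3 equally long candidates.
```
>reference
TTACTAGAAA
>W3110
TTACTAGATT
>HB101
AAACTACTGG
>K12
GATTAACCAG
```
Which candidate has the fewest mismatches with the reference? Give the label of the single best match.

W3110

W3110 differs at 2 bases; HB101 differs at 6 bases; K12 differs at 8 bases. The closest is W3110.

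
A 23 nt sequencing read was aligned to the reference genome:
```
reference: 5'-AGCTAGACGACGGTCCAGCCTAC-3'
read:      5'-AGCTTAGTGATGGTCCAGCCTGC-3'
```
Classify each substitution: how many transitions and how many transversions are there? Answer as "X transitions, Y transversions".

5 transitions, 1 transversion

Mismatches (1-based):
base 5: A→T (purine→pyrimidine, transversion)
base 6: G→A (purine→purine, transition)
base 7: A→G (purine→purine, transition)
base 8: C→T (pyrimidine→pyrimidine, transition)
base 11: C→T (pyrimidine→pyrimidine, transition)
base 22: A→G (purine→purine, transition)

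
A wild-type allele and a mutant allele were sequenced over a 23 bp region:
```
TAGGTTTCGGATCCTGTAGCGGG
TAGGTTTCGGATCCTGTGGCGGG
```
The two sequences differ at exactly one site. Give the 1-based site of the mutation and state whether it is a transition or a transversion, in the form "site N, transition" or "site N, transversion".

site 18, transition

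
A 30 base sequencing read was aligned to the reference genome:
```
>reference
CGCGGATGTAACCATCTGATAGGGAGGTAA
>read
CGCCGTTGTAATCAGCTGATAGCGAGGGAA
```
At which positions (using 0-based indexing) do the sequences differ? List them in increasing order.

3, 5, 11, 14, 22, 27

Differences at position 3 (G→C), position 5 (A→T), position 11 (C→T), position 14 (T→G), position 22 (G→C), position 27 (T→G).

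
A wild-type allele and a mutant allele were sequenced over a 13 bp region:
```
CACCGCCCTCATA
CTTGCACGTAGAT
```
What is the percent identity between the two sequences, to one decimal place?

23.1%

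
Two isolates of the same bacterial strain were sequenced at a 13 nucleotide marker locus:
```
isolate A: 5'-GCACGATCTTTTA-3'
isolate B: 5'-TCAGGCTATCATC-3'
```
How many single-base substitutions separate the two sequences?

The sequences differ at bases 1, 4, 6, 8, 10, 11, 13 (1-based) — 7 in total.

7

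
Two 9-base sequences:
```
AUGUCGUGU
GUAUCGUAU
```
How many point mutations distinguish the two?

Comparing position by position, 3 positions differ: 1 (A/G), 3 (G/A), 8 (G/A).

3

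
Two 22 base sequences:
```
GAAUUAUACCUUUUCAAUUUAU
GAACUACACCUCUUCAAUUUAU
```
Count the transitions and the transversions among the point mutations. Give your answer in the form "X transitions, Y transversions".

Mismatches (1-based):
position 4: U→C (pyrimidine→pyrimidine, transition)
position 7: U→C (pyrimidine→pyrimidine, transition)
position 12: U→C (pyrimidine→pyrimidine, transition)

3 transitions, 0 transversions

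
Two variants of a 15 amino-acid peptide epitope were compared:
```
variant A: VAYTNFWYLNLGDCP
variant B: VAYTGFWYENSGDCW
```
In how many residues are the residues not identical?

Comparing position by position, 4 residues differ: 5 (N/G), 9 (L/E), 11 (L/S), 15 (P/W).

4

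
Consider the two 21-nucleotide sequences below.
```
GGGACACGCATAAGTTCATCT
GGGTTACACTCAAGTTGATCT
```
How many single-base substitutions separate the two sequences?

Mismatches (1-based): base 4: A→T; base 5: C→T; base 8: G→A; base 10: A→T; base 11: T→C; base 17: C→G.

6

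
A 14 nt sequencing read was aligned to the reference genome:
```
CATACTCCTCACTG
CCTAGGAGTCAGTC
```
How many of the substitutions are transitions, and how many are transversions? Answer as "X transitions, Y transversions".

0 transitions, 7 transversions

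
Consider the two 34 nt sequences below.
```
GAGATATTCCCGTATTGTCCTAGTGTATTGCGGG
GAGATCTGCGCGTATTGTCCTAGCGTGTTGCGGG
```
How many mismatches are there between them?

5

The sequences differ at sites 6, 8, 10, 24, 27 (1-based) — 5 in total.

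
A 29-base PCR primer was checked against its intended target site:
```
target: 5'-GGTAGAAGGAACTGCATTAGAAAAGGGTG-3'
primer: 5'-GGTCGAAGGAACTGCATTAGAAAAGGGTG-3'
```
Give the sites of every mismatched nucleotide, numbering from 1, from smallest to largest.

Differences at site 4 (A→C).

4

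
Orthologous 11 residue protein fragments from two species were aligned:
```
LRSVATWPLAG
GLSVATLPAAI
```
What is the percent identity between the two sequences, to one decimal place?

5 positions differ (1, 2, 7, 9, 11), so 6 of 11 match: 6/11 = 54.55%.

54.5%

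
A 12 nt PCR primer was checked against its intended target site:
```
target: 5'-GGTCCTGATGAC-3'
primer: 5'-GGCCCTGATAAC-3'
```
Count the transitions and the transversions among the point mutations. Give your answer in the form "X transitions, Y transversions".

2 transitions, 0 transversions

Transitions (purine↔purine or pyrimidine↔pyrimidine): 3 T→C, 10 G→A.
Transversions (purine↔pyrimidine): none.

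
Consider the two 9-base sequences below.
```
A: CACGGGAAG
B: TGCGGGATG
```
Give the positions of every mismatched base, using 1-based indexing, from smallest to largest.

1, 2, 8

Scanning 1-based: 1: C/T; 2: A/G; 8: A/T.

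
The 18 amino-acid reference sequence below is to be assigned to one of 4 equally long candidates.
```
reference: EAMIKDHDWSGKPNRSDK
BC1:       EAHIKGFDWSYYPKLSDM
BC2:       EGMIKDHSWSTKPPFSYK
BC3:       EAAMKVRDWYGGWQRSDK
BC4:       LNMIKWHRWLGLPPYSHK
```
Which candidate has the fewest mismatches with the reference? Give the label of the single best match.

BC2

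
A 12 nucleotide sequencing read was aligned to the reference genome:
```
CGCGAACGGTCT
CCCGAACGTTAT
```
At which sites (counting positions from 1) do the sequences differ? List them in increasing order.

Scanning 1-based: 2: G/C; 9: G/T; 11: C/A.

2, 9, 11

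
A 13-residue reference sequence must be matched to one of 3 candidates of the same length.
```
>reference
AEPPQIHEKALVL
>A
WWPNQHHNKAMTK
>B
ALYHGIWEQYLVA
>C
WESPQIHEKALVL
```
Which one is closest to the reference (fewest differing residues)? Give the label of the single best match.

C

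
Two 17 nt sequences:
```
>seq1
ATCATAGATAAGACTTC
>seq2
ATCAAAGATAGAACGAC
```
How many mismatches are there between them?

5

Comparing position by position, 5 sites differ: 5 (T/A), 11 (A/G), 12 (G/A), 15 (T/G), 16 (T/A).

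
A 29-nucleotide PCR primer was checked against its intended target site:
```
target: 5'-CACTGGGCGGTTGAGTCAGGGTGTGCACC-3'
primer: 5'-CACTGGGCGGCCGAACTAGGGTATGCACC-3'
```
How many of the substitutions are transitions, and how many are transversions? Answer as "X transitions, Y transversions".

6 transitions, 0 transversions

Transitions (purine↔purine or pyrimidine↔pyrimidine): 11 T→C, 12 T→C, 15 G→A, 16 T→C, 17 C→T, 23 G→A.
Transversions (purine↔pyrimidine): none.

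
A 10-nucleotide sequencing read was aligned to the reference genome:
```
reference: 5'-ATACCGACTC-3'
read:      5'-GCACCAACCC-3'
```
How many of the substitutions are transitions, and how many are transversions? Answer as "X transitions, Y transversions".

4 transitions, 0 transversions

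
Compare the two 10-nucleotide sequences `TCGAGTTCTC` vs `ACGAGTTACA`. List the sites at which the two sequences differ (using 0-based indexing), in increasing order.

Differences at site 0 (T→A), site 7 (C→A), site 8 (T→C), site 9 (C→A).

0, 7, 8, 9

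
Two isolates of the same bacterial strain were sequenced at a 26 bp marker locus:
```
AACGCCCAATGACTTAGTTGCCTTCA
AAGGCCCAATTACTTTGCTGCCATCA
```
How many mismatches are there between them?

5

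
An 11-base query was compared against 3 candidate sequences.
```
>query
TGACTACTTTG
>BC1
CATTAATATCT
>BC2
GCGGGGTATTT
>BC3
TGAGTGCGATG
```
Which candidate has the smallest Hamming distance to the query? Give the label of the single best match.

BC3

Hamming distances to query — BC1: 9; BC2: 9; BC3: 4.
Smallest is BC3 with 4 mismatches.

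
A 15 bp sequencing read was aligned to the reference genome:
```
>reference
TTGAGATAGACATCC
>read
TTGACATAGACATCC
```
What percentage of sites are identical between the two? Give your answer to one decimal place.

93.3%

1 position differs (5), so 14 of 15 match: 14/15 = 93.33%.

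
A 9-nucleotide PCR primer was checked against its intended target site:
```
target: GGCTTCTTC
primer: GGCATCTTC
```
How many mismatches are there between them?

The sequences differ at positions 4 (1-based) — 1 in total.

1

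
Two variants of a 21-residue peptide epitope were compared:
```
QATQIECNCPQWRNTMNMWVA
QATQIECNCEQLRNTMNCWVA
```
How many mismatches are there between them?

Comparing position by position, 3 positions differ: 10 (P/E), 12 (W/L), 18 (M/C).

3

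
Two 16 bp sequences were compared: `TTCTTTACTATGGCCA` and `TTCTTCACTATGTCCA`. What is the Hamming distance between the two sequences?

Comparing position by position, 2 positions differ: 6 (T/C), 13 (G/T).

2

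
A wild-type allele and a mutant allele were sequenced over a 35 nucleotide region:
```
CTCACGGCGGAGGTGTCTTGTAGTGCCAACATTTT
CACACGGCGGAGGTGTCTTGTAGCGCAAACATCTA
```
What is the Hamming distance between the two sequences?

Mismatches (1-based): site 2: T→A; site 24: T→C; site 27: C→A; site 33: T→C; site 35: T→A.

5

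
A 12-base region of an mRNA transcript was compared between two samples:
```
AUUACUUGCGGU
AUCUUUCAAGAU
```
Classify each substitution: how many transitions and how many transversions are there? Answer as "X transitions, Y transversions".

Mismatches (1-based):
base 3: U→C (pyrimidine→pyrimidine, transition)
base 4: A→U (purine→pyrimidine, transversion)
base 5: C→U (pyrimidine→pyrimidine, transition)
base 7: U→C (pyrimidine→pyrimidine, transition)
base 8: G→A (purine→purine, transition)
base 9: C→A (pyrimidine→purine, transversion)
base 11: G→A (purine→purine, transition)

5 transitions, 2 transversions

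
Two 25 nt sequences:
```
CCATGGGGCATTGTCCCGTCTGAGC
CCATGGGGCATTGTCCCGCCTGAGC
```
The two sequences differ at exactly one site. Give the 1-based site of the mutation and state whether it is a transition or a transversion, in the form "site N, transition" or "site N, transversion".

site 19, transition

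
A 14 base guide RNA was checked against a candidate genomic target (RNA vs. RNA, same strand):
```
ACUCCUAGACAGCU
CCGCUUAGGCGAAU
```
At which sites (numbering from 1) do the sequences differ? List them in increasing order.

Differences at site 1 (A→C), site 3 (U→G), site 5 (C→U), site 9 (A→G), site 11 (A→G), site 12 (G→A), site 13 (C→A).

1, 3, 5, 9, 11, 12, 13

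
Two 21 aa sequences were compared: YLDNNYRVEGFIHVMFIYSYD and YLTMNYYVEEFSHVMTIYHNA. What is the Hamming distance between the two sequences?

9

Comparing position by position, 9 residues differ: 3 (D/T), 4 (N/M), 7 (R/Y), 10 (G/E), 12 (I/S), 16 (F/T), 19 (S/H), 20 (Y/N), 21 (D/A).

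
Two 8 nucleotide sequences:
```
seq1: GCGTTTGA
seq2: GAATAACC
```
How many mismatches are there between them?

Comparing position by position, 6 positions differ: 2 (C/A), 3 (G/A), 5 (T/A), 6 (T/A), 7 (G/C), 8 (A/C).

6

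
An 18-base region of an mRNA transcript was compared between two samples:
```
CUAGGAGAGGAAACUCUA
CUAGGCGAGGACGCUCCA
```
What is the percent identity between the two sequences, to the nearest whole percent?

78%

4 positions differ (6, 12, 13, 17), so 14 of 18 match: 14/18 = 77.78%.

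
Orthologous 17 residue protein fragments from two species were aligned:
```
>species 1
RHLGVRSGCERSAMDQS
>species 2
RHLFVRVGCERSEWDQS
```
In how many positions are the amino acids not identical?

4

Comparing position by position, 4 positions differ: 4 (G/F), 7 (S/V), 13 (A/E), 14 (M/W).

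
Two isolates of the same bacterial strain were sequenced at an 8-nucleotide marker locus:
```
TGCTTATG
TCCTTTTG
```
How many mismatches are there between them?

2

Comparing position by position, 2 bases differ: 2 (G/C), 6 (A/T).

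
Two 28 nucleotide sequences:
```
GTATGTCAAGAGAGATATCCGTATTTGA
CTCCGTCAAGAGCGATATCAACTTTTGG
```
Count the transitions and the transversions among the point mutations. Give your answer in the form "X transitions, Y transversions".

4 transitions, 5 transversions

Mismatches (1-based):
base 1: G→C (purine→pyrimidine, transversion)
base 3: A→C (purine→pyrimidine, transversion)
base 4: T→C (pyrimidine→pyrimidine, transition)
base 13: A→C (purine→pyrimidine, transversion)
base 20: C→A (pyrimidine→purine, transversion)
base 21: G→A (purine→purine, transition)
base 22: T→C (pyrimidine→pyrimidine, transition)
base 23: A→T (purine→pyrimidine, transversion)
base 28: A→G (purine→purine, transition)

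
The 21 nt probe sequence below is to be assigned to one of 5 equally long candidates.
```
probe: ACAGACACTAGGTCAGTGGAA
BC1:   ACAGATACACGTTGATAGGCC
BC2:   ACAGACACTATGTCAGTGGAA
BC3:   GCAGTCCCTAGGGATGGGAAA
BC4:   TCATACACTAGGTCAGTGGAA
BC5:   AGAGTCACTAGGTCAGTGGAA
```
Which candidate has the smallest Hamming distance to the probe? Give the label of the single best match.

BC2

BC1 differs at 9 sites; BC2 differs at 1 site; BC3 differs at 8 sites; BC4 differs at 2 sites; BC5 differs at 2 sites. The closest is BC2.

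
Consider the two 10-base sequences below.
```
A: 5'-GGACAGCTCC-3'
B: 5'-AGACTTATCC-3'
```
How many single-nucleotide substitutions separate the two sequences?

Mismatches (1-based): site 1: G→A; site 5: A→T; site 6: G→T; site 7: C→A.

4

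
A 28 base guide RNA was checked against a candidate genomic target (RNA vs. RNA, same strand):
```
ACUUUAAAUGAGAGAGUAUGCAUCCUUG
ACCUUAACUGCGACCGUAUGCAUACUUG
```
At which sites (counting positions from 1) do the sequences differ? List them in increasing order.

3, 8, 11, 14, 15, 24

Scanning 1-based: 3: U/C; 8: A/C; 11: A/C; 14: G/C; 15: A/C; 24: C/A.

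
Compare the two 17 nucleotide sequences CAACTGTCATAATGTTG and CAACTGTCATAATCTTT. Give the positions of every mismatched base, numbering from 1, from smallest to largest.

14, 17

Scanning 1-based: 14: G/C; 17: G/T.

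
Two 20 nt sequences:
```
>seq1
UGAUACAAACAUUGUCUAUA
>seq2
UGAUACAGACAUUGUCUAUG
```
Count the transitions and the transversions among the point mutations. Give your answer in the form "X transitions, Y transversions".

2 transitions, 0 transversions

Transitions (purine↔purine or pyrimidine↔pyrimidine): 8 A→G, 20 A→G.
Transversions (purine↔pyrimidine): none.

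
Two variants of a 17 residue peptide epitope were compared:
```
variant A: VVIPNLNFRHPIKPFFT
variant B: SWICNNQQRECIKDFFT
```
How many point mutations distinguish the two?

9

The sequences differ at residues 1, 2, 4, 6, 7, 8, 10, 11, 14 (1-based) — 9 in total.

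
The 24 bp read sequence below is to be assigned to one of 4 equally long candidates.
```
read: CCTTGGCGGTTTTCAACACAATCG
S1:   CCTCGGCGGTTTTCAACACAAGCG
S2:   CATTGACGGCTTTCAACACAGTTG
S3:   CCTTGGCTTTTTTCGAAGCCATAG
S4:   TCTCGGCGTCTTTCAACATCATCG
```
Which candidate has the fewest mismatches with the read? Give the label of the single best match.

S1

S1 differs at 2 bases; S2 differs at 5 bases; S3 differs at 7 bases; S4 differs at 6 bases. The closest is S1.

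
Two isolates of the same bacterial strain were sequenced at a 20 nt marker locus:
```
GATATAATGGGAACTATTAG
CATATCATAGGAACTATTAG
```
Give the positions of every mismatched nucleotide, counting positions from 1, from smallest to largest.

1, 6, 9

Scanning 1-based: 1: G/C; 6: A/C; 9: G/A.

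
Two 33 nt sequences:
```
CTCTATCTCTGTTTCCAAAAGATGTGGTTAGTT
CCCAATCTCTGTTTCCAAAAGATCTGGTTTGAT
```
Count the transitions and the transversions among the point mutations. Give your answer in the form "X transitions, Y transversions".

1 transition, 4 transversions

Mismatches (1-based):
site 2: T→C (pyrimidine→pyrimidine, transition)
site 4: T→A (pyrimidine→purine, transversion)
site 24: G→C (purine→pyrimidine, transversion)
site 30: A→T (purine→pyrimidine, transversion)
site 32: T→A (pyrimidine→purine, transversion)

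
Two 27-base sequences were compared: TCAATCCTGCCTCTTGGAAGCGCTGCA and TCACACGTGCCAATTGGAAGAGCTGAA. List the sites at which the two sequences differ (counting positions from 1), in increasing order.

4, 5, 7, 12, 13, 21, 26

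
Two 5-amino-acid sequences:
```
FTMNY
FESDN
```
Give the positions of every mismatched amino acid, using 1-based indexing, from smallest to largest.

Differences at position 2 (T→E), position 3 (M→S), position 4 (N→D), position 5 (Y→N).

2, 3, 4, 5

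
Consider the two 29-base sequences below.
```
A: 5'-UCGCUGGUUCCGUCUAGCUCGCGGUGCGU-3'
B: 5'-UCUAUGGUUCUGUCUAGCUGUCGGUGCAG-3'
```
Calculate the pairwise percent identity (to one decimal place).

7 positions differ (3, 4, 11, 20, 21, 28, 29), so 22 of 29 match: 22/29 = 75.86%.

75.9%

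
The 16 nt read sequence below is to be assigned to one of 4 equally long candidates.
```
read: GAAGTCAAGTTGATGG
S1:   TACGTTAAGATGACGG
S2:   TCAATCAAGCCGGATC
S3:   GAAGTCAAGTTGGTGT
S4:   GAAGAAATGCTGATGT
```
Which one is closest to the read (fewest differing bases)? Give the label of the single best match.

S3

Hamming distances to read — S1: 5; S2: 9; S3: 2; S4: 5.
Smallest is S3 with 2 mismatches.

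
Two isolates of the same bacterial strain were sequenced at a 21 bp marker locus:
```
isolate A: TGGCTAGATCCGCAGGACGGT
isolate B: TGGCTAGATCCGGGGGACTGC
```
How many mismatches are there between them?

4

Comparing position by position, 4 positions differ: 13 (C/G), 14 (A/G), 19 (G/T), 21 (T/C).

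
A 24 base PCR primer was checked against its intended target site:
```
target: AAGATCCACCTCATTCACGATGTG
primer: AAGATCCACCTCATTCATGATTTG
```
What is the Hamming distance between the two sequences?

Comparing position by position, 2 bases differ: 18 (C/T), 22 (G/T).

2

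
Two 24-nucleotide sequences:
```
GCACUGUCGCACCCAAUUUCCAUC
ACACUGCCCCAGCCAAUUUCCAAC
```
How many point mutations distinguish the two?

5

The sequences differ at sites 1, 7, 9, 12, 23 (1-based) — 5 in total.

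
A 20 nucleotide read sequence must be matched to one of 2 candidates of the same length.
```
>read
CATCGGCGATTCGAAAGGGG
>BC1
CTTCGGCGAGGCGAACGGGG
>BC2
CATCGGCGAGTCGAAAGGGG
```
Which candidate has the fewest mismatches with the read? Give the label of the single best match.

BC2

Hamming distances to read — BC1: 4; BC2: 1.
Smallest is BC2 with 1 mismatch.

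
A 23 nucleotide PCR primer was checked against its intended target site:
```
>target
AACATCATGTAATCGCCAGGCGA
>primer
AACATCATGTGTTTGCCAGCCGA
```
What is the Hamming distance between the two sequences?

4

Comparing position by position, 4 positions differ: 11 (A/G), 12 (A/T), 14 (C/T), 20 (G/C).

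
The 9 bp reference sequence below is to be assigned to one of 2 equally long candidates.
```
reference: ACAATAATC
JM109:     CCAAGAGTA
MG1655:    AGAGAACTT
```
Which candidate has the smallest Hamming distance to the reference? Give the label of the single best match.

Hamming distances to reference — JM109: 4; MG1655: 5.
Smallest is JM109 with 4 mismatches.

JM109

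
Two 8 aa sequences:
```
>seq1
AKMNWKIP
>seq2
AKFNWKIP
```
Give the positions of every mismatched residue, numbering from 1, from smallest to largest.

Scanning 1-based: 3: M/F.

3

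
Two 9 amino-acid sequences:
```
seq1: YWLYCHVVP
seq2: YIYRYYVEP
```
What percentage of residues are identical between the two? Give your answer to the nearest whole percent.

Mismatches at positions 2, 3, 4, 5, 6, 8 (1-based): 6 of 9.
Identical positions: 3/9 = 33.33% → 33%.

33%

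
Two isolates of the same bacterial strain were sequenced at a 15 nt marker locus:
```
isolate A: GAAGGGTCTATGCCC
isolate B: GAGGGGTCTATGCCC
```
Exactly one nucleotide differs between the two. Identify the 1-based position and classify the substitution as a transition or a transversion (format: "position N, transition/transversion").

The sequences differ only at position 3: A→G (purine→purine), a transition.

position 3, transition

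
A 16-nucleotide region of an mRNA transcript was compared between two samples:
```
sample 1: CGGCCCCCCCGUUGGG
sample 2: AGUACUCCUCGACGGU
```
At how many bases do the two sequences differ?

The sequences differ at bases 1, 3, 4, 6, 9, 12, 13, 16 (1-based) — 8 in total.

8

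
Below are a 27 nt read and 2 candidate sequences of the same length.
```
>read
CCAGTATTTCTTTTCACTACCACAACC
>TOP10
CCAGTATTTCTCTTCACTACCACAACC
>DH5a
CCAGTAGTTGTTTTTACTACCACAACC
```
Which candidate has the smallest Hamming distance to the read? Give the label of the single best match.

Hamming distances to read — TOP10: 1; DH5a: 3.
Smallest is TOP10 with 1 mismatch.

TOP10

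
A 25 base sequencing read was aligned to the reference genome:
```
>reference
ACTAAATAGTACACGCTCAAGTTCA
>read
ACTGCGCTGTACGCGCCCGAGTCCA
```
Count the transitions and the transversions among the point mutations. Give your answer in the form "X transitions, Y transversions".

7 transitions, 2 transversions

Transitions (purine↔purine or pyrimidine↔pyrimidine): 4 A→G, 6 A→G, 7 T→C, 13 A→G, 17 T→C, 19 A→G, 23 T→C.
Transversions (purine↔pyrimidine): 5 A→C, 8 A→T.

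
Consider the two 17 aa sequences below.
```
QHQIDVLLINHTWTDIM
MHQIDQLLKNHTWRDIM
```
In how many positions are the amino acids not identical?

4

Mismatches (1-based): position 1: Q→M; position 6: V→Q; position 9: I→K; position 14: T→R.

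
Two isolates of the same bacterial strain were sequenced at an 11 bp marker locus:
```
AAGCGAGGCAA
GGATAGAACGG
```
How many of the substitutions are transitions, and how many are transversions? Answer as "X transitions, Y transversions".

10 transitions, 0 transversions

Transitions (purine↔purine or pyrimidine↔pyrimidine): 1 A→G, 2 A→G, 3 G→A, 4 C→T, 5 G→A, 6 A→G, 7 G→A, 8 G→A, 10 A→G, 11 A→G.
Transversions (purine↔pyrimidine): none.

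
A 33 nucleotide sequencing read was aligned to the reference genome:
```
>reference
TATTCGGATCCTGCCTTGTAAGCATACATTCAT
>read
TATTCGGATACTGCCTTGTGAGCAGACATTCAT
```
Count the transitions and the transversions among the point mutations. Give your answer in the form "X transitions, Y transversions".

Mismatches (1-based):
position 10: C→A (pyrimidine→purine, transversion)
position 20: A→G (purine→purine, transition)
position 25: T→G (pyrimidine→purine, transversion)

1 transition, 2 transversions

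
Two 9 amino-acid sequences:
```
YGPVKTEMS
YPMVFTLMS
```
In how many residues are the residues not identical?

4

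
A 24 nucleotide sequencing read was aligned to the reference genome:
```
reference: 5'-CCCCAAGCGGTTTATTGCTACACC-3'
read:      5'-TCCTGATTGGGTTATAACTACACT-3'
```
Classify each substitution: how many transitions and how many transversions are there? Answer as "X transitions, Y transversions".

6 transitions, 3 transversions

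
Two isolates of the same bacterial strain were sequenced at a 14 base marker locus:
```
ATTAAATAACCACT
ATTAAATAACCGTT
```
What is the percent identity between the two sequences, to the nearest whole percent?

Mismatches at positions 12, 13 (1-based): 2 of 14.
Identical positions: 12/14 = 85.71% → 86%.

86%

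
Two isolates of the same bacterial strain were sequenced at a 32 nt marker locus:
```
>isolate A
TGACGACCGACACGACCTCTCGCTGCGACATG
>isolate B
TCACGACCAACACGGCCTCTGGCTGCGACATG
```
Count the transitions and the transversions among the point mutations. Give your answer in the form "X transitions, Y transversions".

Mismatches (1-based):
position 2: G→C (purine→pyrimidine, transversion)
position 9: G→A (purine→purine, transition)
position 15: A→G (purine→purine, transition)
position 21: C→G (pyrimidine→purine, transversion)

2 transitions, 2 transversions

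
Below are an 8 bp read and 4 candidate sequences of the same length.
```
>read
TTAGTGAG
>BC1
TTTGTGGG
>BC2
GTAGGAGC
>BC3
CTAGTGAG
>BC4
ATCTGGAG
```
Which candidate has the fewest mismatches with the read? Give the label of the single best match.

BC3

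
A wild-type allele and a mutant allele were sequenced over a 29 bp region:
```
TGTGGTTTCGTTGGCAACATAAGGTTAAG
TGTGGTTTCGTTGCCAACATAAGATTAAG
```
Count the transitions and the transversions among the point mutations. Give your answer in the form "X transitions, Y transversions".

1 transition, 1 transversion

Mismatches (1-based):
position 14: G→C (purine→pyrimidine, transversion)
position 24: G→A (purine→purine, transition)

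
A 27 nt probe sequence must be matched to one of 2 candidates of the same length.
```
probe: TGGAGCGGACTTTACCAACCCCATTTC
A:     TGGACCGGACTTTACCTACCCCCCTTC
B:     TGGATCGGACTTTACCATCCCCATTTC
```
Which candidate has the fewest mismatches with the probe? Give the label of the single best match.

A differs at 4 sites; B differs at 2 sites. The closest is B.

B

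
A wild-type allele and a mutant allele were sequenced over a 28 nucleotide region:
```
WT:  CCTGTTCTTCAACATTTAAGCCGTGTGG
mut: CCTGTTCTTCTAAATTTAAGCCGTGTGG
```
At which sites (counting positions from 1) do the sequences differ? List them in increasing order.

Scanning 1-based: 11: A/T; 13: C/A.

11, 13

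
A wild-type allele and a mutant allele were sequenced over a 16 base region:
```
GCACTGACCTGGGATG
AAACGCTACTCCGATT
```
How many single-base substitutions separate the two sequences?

9

Comparing position by position, 9 positions differ: 1 (G/A), 2 (C/A), 5 (T/G), 6 (G/C), 7 (A/T), 8 (C/A), 11 (G/C), 12 (G/C), 16 (G/T).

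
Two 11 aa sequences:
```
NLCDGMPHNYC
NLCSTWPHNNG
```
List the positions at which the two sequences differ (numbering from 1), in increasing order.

4, 5, 6, 10, 11

Scanning 1-based: 4: D/S; 5: G/T; 6: M/W; 10: Y/N; 11: C/G.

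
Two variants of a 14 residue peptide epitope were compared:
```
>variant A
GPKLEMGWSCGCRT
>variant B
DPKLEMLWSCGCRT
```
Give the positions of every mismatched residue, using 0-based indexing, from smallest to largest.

0, 6

Differences at position 0 (G→D), position 6 (G→L).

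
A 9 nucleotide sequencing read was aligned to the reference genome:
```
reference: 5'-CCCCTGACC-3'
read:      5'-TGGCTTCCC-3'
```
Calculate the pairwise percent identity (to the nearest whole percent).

44%

5 positions differ (1, 2, 3, 6, 7), so 4 of 9 match: 4/9 = 44.44%.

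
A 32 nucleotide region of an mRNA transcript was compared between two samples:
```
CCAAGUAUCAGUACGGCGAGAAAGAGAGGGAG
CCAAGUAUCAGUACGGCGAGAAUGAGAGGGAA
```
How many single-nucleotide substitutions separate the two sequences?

2

The sequences differ at positions 23, 32 (1-based) — 2 in total.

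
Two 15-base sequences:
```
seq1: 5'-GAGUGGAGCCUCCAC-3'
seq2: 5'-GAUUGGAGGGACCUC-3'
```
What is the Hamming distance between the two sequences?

5

Comparing position by position, 5 positions differ: 3 (G/U), 9 (C/G), 10 (C/G), 11 (U/A), 14 (A/U).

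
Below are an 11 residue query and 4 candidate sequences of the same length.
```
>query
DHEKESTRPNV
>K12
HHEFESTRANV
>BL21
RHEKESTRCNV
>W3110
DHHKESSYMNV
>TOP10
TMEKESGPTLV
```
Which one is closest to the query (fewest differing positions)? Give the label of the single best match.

K12 differs at 3 positions; BL21 differs at 2 positions; W3110 differs at 4 positions; TOP10 differs at 6 positions. The closest is BL21.

BL21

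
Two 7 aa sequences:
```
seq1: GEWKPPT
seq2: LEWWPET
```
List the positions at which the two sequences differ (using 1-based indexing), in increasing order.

1, 4, 6

Differences at position 1 (G→L), position 4 (K→W), position 6 (P→E).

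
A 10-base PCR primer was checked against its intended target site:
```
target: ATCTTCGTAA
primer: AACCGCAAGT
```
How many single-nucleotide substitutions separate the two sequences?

7

The sequences differ at sites 2, 4, 5, 7, 8, 9, 10 (1-based) — 7 in total.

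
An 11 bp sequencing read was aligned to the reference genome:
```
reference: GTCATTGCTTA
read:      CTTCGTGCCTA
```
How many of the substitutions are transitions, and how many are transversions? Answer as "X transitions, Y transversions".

Transitions (purine↔purine or pyrimidine↔pyrimidine): 3 C→T, 9 T→C.
Transversions (purine↔pyrimidine): 1 G→C, 4 A→C, 5 T→G.

2 transitions, 3 transversions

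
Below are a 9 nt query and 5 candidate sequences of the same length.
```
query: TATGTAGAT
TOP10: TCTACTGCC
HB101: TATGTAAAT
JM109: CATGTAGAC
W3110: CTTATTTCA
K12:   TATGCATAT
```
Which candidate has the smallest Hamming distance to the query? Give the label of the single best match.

HB101

Hamming distances to query — TOP10: 6; HB101: 1; JM109: 2; W3110: 7; K12: 2.
Smallest is HB101 with 1 mismatch.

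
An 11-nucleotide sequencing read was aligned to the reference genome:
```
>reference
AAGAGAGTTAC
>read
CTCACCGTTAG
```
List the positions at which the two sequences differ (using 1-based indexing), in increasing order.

Differences at position 1 (A→C), position 2 (A→T), position 3 (G→C), position 5 (G→C), position 6 (A→C), position 11 (C→G).

1, 2, 3, 5, 6, 11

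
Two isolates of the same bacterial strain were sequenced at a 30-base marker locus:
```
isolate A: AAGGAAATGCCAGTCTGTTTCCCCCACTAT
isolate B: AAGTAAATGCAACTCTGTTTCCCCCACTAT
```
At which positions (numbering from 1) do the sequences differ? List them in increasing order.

Scanning 1-based: 4: G/T; 11: C/A; 13: G/C.

4, 11, 13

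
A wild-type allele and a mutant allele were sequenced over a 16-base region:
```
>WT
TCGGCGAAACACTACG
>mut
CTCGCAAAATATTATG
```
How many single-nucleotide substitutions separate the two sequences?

7

Mismatches (1-based): base 1: T→C; base 2: C→T; base 3: G→C; base 6: G→A; base 10: C→T; base 12: C→T; base 15: C→T.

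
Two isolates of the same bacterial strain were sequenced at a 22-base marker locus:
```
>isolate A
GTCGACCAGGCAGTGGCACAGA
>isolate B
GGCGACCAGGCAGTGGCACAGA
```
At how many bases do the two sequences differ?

The sequences differ at bases 2 (1-based) — 1 in total.

1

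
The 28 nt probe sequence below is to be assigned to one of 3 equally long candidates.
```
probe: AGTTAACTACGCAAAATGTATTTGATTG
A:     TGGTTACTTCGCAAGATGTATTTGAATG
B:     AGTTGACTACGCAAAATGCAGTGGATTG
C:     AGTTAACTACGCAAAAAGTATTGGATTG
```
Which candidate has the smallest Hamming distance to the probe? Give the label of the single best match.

A differs at 6 bases; B differs at 4 bases; C differs at 2 bases. The closest is C.

C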